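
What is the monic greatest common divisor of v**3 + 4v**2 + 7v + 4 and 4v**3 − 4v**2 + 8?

v + 1

Euclidean algorithm in ℚ[v]:
  v**3 + 4v**2 + 7v + 4 = (1/4)(4v**3 − 4v**2 + 8) + (5v**2 + 7v + 2)
  4v**3 − 4v**2 + 8 = ((4/5)v − 48/25)(5v**2 + 7v + 2) + ((296/25)v + 296/25)
  5v**2 + 7v + 2 = ((125/296)v + 25/148)((296/25)v + 296/25) + (0)
Last nonzero remainder: (296/25)v + 296/25. Dividing through by 296/25 gives the monic gcd v + 1.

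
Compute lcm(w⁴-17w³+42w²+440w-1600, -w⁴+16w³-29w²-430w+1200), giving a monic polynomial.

Euclidean algorithm in ℚ[w]:
  w⁴-17w³+42w²+440w-1600 = (-1)(-w⁴+16w³-29w²-430w+1200) + (-w³+13w²+10w-400)
  -w⁴+16w³-29w²-430w+1200 = (w-3)(-w³+13w²+10w-400) + (0)
Last nonzero remainder: -w³+13w²+10w-400. Dividing through by -1 gives the monic gcd w³-13w²-10w+400.
Then lcm(f, g) = f·g / gcd(f, g); expanding and making the result monic gives the answer.

w⁵-20w⁴+93w³+314w²-2920w+4800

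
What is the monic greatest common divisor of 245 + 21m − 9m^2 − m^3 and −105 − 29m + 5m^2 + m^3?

−35 + 2m + m^2

Apply the Euclidean algorithm:
  −m^3 − 9m^2 + 21m + 245 = (−1)(m^3 + 5m^2 − 29m − 105) + (−4m^2 − 8m + 140)
  m^3 + 5m^2 − 29m − 105 = (−(1/4)m − 3/4)(−4m^2 − 8m + 140) + (0)
Last nonzero remainder: −4m^2 − 8m + 140. Dividing through by −4 gives the monic gcd m^2 + 2m − 35.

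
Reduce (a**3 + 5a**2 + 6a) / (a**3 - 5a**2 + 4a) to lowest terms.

Apply the Euclidean algorithm:
  a**3 + 5a**2 + 6a = (a**3 - 5a**2 + 4a) + (10a**2 + 2a)
  a**3 - 5a**2 + 4a = ((1/10)a - 13/25)(10a**2 + 2a) + ((126/25)a)
  10a**2 + 2a = ((125/63)a + 25/63)((126/25)a) + (0)
Last nonzero remainder: (126/25)a. Dividing through by 126/25 gives the monic gcd a.
Cancel a from numerator and denominator to get the reduced form.

(a**2 + 5a + 6)/(a**2 - 5a + 4)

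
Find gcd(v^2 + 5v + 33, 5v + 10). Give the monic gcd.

1

Euclidean algorithm in ℚ[v]:
  v^2 + 5v + 33 = ((1/5)v + 3/5)(5v + 10) + (27)
  5v + 10 = ((5/27)v + 10/27)(27) + (0)
The last nonzero remainder is the constant 27, so the polynomials are coprime and gcd = 1.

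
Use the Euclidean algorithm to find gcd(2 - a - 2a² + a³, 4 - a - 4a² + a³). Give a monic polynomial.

-1 + a²

Apply the Euclidean algorithm:
  a³ - 2a² - a + 2 = (a³ - 4a² - a + 4) + (2a² - 2)
  a³ - 4a² - a + 4 = ((1/2)a - 2)(2a² - 2) + (0)
Last nonzero remainder: 2a² - 2. Dividing through by 2 gives the monic gcd a² - 1.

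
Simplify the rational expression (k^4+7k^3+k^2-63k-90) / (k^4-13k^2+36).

(k+5)/(k-2)

Apply the Euclidean algorithm:
  k^4+7k^3+k^2-63k-90 = (k^4-13k^2+36) + (7k^3+14k^2-63k-126)
  k^4-13k^2+36 = ((1/7)k-2/7)(7k^3+14k^2-63k-126) + (0)
Last nonzero remainder: 7k^3+14k^2-63k-126. Dividing through by 7 gives the monic gcd k^3+2k^2-9k-18.
Cancel k^3+2k^2-9k-18 from numerator and denominator to get the reduced form.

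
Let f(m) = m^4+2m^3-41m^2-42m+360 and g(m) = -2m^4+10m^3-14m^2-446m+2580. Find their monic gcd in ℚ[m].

m^2+m-30

Euclidean algorithm in ℚ[m]:
  m^4+2m^3-41m^2-42m+360 = (-1/2)(-2m^4+10m^3-14m^2-446m+2580) + (7m^3-48m^2-265m+1650)
  -2m^4+10m^3-14m^2-446m+2580 = (-(2/7)m-26/49)(7m^3-48m^2-265m+1650) + (-(5644/49)m^2-(5644/49)m+169320/49)
  7m^3-48m^2-265m+1650 = (-(343/5644)m+2695/5644)(-(5644/49)m^2-(5644/49)m+169320/49) + (0)
Last nonzero remainder: -(5644/49)m^2-(5644/49)m+169320/49. Dividing through by -5644/49 gives the monic gcd m^2+m-30.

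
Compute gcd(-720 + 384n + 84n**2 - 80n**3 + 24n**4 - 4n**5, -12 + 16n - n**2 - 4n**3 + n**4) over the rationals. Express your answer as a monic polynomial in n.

12 - 4n - 3n**2 + n**3

Euclidean algorithm in ℚ[n]:
  -4n**5 + 24n**4 - 80n**3 + 84n**2 + 384n - 720 = (-4n + 8)(n**4 - 4n**3 - n**2 + 16n - 12) + (-52n**3 + 156n**2 + 208n - 624)
  n**4 - 4n**3 - n**2 + 16n - 12 = (-(1/52)n + 1/52)(-52n**3 + 156n**2 + 208n - 624) + (0)
Last nonzero remainder: -52n**3 + 156n**2 + 208n - 624. Dividing through by -52 gives the monic gcd n**3 - 3n**2 - 4n + 12.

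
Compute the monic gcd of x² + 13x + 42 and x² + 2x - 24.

x + 6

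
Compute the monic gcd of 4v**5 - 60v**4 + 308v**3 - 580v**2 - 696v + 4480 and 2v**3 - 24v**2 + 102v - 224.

Apply the Euclidean algorithm:
  4v**5 - 60v**4 + 308v**3 - 580v**2 - 696v + 4480 = (2v**2 - 6v - 20)(2v**3 - 24v**2 + 102v - 224) + (0)
Last nonzero remainder: 2v**3 - 24v**2 + 102v - 224. Dividing through by 2 gives the monic gcd v**3 - 12v**2 + 51v - 112.

v**3 - 12v**2 + 51v - 112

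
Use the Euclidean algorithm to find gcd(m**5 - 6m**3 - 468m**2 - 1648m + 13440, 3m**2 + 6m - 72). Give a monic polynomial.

Euclidean algorithm in ℚ[m]:
  m**5 - 6m**3 - 468m**2 - 1648m + 13440 = ((1/3)m**3 - (2/3)m**2 + (22/3)m - 560/3)(3m**2 + 6m - 72) + (0)
Last nonzero remainder: 3m**2 + 6m - 72. Dividing through by 3 gives the monic gcd m**2 + 2m - 24.

m**2 + 2m - 24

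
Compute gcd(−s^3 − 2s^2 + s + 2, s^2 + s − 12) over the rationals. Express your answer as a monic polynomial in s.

Euclidean algorithm in ℚ[s]:
  −s^3 − 2s^2 + s + 2 = (−s − 1)(s^2 + s − 12) + (−10s − 10)
  s^2 + s − 12 = (−(1/10)s)(−10s − 10) + (−12)
  −10s − 10 = ((5/6)s + 5/6)(−12) + (0)
The last nonzero remainder is the constant −12, so the polynomials are coprime and gcd = 1.

1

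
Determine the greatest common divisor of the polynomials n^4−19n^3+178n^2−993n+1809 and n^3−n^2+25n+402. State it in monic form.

n^2−7n+67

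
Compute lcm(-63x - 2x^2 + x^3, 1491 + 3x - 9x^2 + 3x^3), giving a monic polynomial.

-4473x + 488x^2 + 28x^3 - 12x^4 + x^5

Repeated division with remainder:
  x^3 - 2x^2 - 63x = (1/3)(3x^3 - 9x^2 + 3x + 1491) + (x^2 - 64x - 497)
  3x^3 - 9x^2 + 3x + 1491 = (3x + 183)(x^2 - 64x - 497) + (13206x + 92442)
  x^2 - 64x - 497 = ((1/13206)x - 1/186)(13206x + 92442) + (0)
Last nonzero remainder: 13206x + 92442. Dividing through by 13206 gives the monic gcd x + 7.
Then lcm(f, g) = f·g / gcd(f, g); expanding and making the result monic gives the answer.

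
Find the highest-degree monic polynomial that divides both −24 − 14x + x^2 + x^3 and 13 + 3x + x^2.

By polynomial division,
  x^3 + x^2 − 14x − 24 = (x − 2)(x^2 + 3x + 13) + (−21x + 2)
  x^2 + 3x + 13 = (−(1/21)x − 65/441)(−21x + 2) + (5863/441)
  −21x + 2 = (−(9261/5863)x + 882/5863)(5863/441) + (0)
The last nonzero remainder is the constant 5863/441, so the polynomials are coprime and gcd = 1.

1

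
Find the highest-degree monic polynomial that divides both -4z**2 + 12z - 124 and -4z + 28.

1

Apply the Euclidean algorithm:
  -4z**2 + 12z - 124 = (z + 4)(-4z + 28) + (-236)
  -4z + 28 = ((1/59)z - 7/59)(-236) + (0)
The last nonzero remainder is the constant -236, so the polynomials are coprime and gcd = 1.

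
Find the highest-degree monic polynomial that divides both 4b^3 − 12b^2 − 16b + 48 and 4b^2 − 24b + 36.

b − 3

Euclidean algorithm in ℚ[b]:
  4b^3 − 12b^2 − 16b + 48 = (b + 3)(4b^2 − 24b + 36) + (20b − 60)
  4b^2 − 24b + 36 = ((1/5)b − 3/5)(20b − 60) + (0)
Last nonzero remainder: 20b − 60. Dividing through by 20 gives the monic gcd b − 3.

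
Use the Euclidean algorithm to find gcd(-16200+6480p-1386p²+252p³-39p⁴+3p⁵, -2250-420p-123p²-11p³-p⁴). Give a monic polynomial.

30+2p+p²

Euclidean algorithm in ℚ[p]:
  3p⁵-39p⁴+252p³-1386p²+6480p-16200 = (-3p+72)(-p⁴-11p³-123p²-420p-2250) + (675p³+6210p²+29970p+145800)
  -p⁴-11p³-123p²-420p-2250 = (-(1/675)p-1/375)(675p³+6210p²+29970p+145800) + (-(1551/25)p²-(3102/25)p-9306/5)
  675p³+6210p²+29970p+145800 = (-(5625/517)p-40500/517)(-(1551/25)p²-(3102/25)p-9306/5) + (0)
Last nonzero remainder: -(1551/25)p²-(3102/25)p-9306/5. Dividing through by -1551/25 gives the monic gcd p²+2p+30.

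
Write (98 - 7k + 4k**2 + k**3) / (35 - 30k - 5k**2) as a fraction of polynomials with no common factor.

(-14 + 3k - k**2)/(-5 + 5k)

Apply the Euclidean algorithm:
  k**3 + 4k**2 - 7k + 98 = (-(1/5)k + 2/5)(-5k**2 - 30k + 35) + (12k + 84)
  -5k**2 - 30k + 35 = (-(5/12)k + 5/12)(12k + 84) + (0)
Last nonzero remainder: 12k + 84. Dividing through by 12 gives the monic gcd k + 7.
Cancel k + 7 from numerator and denominator to get the reduced form.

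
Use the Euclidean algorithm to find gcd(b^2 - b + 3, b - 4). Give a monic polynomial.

By polynomial division,
  b^2 - b + 3 = (b + 3)(b - 4) + (15)
  b - 4 = ((1/15)b - 4/15)(15) + (0)
The last nonzero remainder is the constant 15, so the polynomials are coprime and gcd = 1.

1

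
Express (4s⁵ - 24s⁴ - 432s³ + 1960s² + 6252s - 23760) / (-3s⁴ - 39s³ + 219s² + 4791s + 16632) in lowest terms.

(-4s³ + 16s² + 68s - 240)/(3s² + 45s + 168)

Repeated division with remainder:
  4s⁵ - 24s⁴ - 432s³ + 1960s² + 6252s - 23760 = (-(4/3)s + 76/3)(-3s⁴ - 39s³ + 219s² + 4791s + 16632) + (848s³ + 2800s² - 92944s - 445104)
  -3s⁴ - 39s³ + 219s² + 4791s + 16632 = (-(3/848)s - 771/22472)(848s³ + 2800s² - 92944s - 445104) + (-(38610/2809)s² + (77220/2809)s + 3822390/2809)
  848s³ + 2800s² - 92944s - 445104 = (-(1191016/19305)s - 6314632/19305)(-(38610/2809)s² + (77220/2809)s + 3822390/2809) + (0)
Last nonzero remainder: -(38610/2809)s² + (77220/2809)s + 3822390/2809. Dividing through by -38610/2809 gives the monic gcd s² - 2s - 99.
Cancel s² - 2s - 99 from numerator and denominator to get the reduced form.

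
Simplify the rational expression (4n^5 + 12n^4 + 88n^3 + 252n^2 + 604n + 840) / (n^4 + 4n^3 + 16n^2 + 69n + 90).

Apply the Euclidean algorithm:
  4n^5 + 12n^4 + 88n^3 + 252n^2 + 604n + 840 = (4n - 4)(n^4 + 4n^3 + 16n^2 + 69n + 90) + (40n^3 + 40n^2 + 520n + 1200)
  n^4 + 4n^3 + 16n^2 + 69n + 90 = ((1/40)n + 3/40)(40n^3 + 40n^2 + 520n + 1200) + (0)
Last nonzero remainder: 40n^3 + 40n^2 + 520n + 1200. Dividing through by 40 gives the monic gcd n^3 + n^2 + 13n + 30.
Cancel n^3 + n^2 + 13n + 30 from numerator and denominator to get the reduced form.

(4n^2 + 8n + 28)/(n + 3)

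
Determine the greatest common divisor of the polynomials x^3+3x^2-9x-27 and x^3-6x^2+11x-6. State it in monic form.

By polynomial division,
  x^3+3x^2-9x-27 = (x^3-6x^2+11x-6) + (9x^2-20x-21)
  x^3-6x^2+11x-6 = ((1/9)x-34/81)(9x^2-20x-21) + ((400/81)x-400/27)
  9x^2-20x-21 = ((729/400)x+567/400)((400/81)x-400/27) + (0)
Last nonzero remainder: (400/81)x-400/27. Dividing through by 400/81 gives the monic gcd x-3.

x-3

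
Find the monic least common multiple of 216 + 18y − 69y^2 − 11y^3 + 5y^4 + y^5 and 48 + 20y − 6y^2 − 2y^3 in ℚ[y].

Euclidean algorithm in ℚ[y]:
  y^5 + 5y^4 − 11y^3 − 69y^2 + 18y + 216 = (−(1/2)y^2 − y + 7/2)(−2y^3 − 6y^2 + 20y + 48) + (−4y^2 − 4y + 48)
  −2y^3 − 6y^2 + 20y + 48 = ((1/2)y + 1)(−4y^2 − 4y + 48) + (0)
Last nonzero remainder: −4y^2 − 4y + 48. Dividing through by −4 gives the monic gcd y^2 + y − 12.
Then lcm(f, g) = f·g / gcd(f, g); expanding and making the result monic gives the answer.

432 + 252y − 120y^2 − 91y^3 − y^4 + 7y^5 + y^6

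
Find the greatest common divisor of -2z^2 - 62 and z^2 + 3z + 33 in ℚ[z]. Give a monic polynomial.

1

By polynomial division,
  -2z^2 - 62 = (-2)(z^2 + 3z + 33) + (6z + 4)
  z^2 + 3z + 33 = ((1/6)z + 7/18)(6z + 4) + (283/9)
  6z + 4 = ((54/283)z + 36/283)(283/9) + (0)
The last nonzero remainder is the constant 283/9, so the polynomials are coprime and gcd = 1.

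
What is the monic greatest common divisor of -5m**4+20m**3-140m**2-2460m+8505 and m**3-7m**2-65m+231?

m**2+4m-21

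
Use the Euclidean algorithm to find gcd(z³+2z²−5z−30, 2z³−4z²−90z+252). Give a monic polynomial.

z−3

By polynomial division,
  z³+2z²−5z−30 = (1/2)(2z³−4z²−90z+252) + (4z²+40z−156)
  2z³−4z²−90z+252 = ((1/2)z−6)(4z²+40z−156) + (228z−684)
  4z²+40z−156 = ((1/57)z+13/57)(228z−684) + (0)
Last nonzero remainder: 228z−684. Dividing through by 228 gives the monic gcd z−3.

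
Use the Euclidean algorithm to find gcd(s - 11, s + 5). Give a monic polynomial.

1

By polynomial division,
  s - 11 = (s + 5) + (-16)
  s + 5 = (-(1/16)s - 5/16)(-16) + (0)
The last nonzero remainder is the constant -16, so the polynomials are coprime and gcd = 1.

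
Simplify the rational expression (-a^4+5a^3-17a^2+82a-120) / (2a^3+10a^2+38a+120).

Repeated division with remainder:
  -a^4+5a^3-17a^2+82a-120 = (-(1/2)a+5)(2a^3+10a^2+38a+120) + (-48a^2-48a-720)
  2a^3+10a^2+38a+120 = (-(1/24)a-1/6)(-48a^2-48a-720) + (0)
Last nonzero remainder: -48a^2-48a-720. Dividing through by -48 gives the monic gcd a^2+a+15.
Cancel a^2+a+15 from numerator and denominator to get the reduced form.

(-a^2+6a-8)/(2a+8)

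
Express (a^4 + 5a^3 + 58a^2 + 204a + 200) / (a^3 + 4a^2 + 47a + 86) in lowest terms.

(a^3 + 3a^2 + 52a + 100)/(a^2 + 2a + 43)

Euclidean algorithm in ℚ[a]:
  a^4 + 5a^3 + 58a^2 + 204a + 200 = (a + 1)(a^3 + 4a^2 + 47a + 86) + (7a^2 + 71a + 114)
  a^3 + 4a^2 + 47a + 86 = ((1/7)a - 43/49)(7a^2 + 71a + 114) + ((4558/49)a + 9116/49)
  7a^2 + 71a + 114 = ((343/4558)a + 2793/4558)((4558/49)a + 9116/49) + (0)
Last nonzero remainder: (4558/49)a + 9116/49. Dividing through by 4558/49 gives the monic gcd a + 2.
Cancel a + 2 from numerator and denominator to get the reduced form.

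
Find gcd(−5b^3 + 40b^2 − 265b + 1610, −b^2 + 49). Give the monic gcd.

By polynomial division,
  −5b^3 + 40b^2 − 265b + 1610 = (5b − 40)(−b^2 + 49) + (−510b + 3570)
  −b^2 + 49 = ((1/510)b + 7/510)(−510b + 3570) + (0)
Last nonzero remainder: −510b + 3570. Dividing through by −510 gives the monic gcd b − 7.

b − 7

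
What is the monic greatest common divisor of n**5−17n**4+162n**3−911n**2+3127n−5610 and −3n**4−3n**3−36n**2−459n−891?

Euclidean algorithm in ℚ[n]:
  n**5−17n**4+162n**3−911n**2+3127n−5610 = (−(1/3)n+6)(−3n**4−3n**3−36n**2−459n−891) + (168n**3−848n**2+5584n−264)
  −3n**4−3n**3−36n**2−459n−891 = (−(1/56)n−127/1176)(168n**3−848n**2+5584n−264) + (−(4096/147)n**2+(20480/147)n−45056/49)
  168n**3−848n**2+5584n−264 = (−(3087/512)n+147/512)(−(4096/147)n**2+(20480/147)n−45056/49) + (0)
Last nonzero remainder: −(4096/147)n**2+(20480/147)n−45056/49. Dividing through by −4096/147 gives the monic gcd n**2−5n+33.

n**2−5n+33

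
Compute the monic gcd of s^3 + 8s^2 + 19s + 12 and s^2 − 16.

s + 4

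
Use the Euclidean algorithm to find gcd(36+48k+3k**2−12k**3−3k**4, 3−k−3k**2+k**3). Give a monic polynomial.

1+k

By polynomial division,
  −3k**4−12k**3+3k**2+48k+36 = (−3k−21)(k**3−3k**2−k+3) + (−63k**2+36k+99)
  k**3−3k**2−k+3 = (−(1/63)k+17/441)(−63k**2+36k+99) + (−(40/49)k−40/49)
  −63k**2+36k+99 = ((3087/40)k−4851/40)(−(40/49)k−40/49) + (0)
Last nonzero remainder: −(40/49)k−40/49. Dividing through by −40/49 gives the monic gcd k+1.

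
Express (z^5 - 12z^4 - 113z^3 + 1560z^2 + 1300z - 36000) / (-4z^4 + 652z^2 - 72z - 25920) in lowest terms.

(-z^3 + 13z^2 + 10z - 400)/(4z^2 - 4z - 288)

Apply the Euclidean algorithm:
  z^5 - 12z^4 - 113z^3 + 1560z^2 + 1300z - 36000 = (-(1/4)z + 3)(-4z^4 + 652z^2 - 72z - 25920) + (50z^3 - 414z^2 - 4964z + 41760)
  -4z^4 + 652z^2 - 72z - 25920 = (-(2/25)z - 414/625)(50z^3 - 414z^2 - 4964z + 41760) + (-(12096/625)z^2 - (12096/625)z + 217728/125)
  50z^3 - 414z^2 - 4964z + 41760 = (-(15625/6048)z + 18125/756)(-(12096/625)z^2 - (12096/625)z + 217728/125) + (0)
Last nonzero remainder: -(12096/625)z^2 - (12096/625)z + 217728/125. Dividing through by -12096/625 gives the monic gcd z^2 + z - 90.
Cancel z^2 + z - 90 from numerator and denominator to get the reduced form.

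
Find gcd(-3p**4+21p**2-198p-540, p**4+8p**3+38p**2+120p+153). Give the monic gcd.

Apply the Euclidean algorithm:
  -3p**4+21p**2-198p-540 = (-3)(p**4+8p**3+38p**2+120p+153) + (24p**3+135p**2+162p-81)
  p**4+8p**3+38p**2+120p+153 = ((1/24)p+19/192)(24p**3+135p**2+162p-81) + ((1145/64)p**2+(3435/32)p+10305/64)
  24p**3+135p**2+162p-81 = ((1536/1145)p-576/1145)((1145/64)p**2+(3435/32)p+10305/64) + (0)
Last nonzero remainder: (1145/64)p**2+(3435/32)p+10305/64. Dividing through by 1145/64 gives the monic gcd p**2+6p+9.

p**2+6p+9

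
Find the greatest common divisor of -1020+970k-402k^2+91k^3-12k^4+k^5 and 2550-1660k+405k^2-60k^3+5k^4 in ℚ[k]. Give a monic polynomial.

-102+46k-7k^2+k^3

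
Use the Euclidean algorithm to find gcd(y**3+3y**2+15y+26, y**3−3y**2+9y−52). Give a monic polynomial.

y**2+y+13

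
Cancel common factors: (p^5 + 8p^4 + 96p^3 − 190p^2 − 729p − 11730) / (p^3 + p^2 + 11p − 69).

Repeated division with remainder:
  p^5 + 8p^4 + 96p^3 − 190p^2 − 729p − 11730 = (p^2 + 7p + 78)(p^3 + p^2 + 11p − 69) + (−276p^2 − 1104p − 6348)
  p^3 + p^2 + 11p − 69 = (−(1/276)p + 1/92)(−276p^2 − 1104p − 6348) + (0)
Last nonzero remainder: −276p^2 − 1104p − 6348. Dividing through by −276 gives the monic gcd p^2 + 4p + 23.
Cancel p^2 + 4p + 23 from numerator and denominator to get the reduced form.

(p^3 + 4p^2 + 57p − 510)/(p − 3)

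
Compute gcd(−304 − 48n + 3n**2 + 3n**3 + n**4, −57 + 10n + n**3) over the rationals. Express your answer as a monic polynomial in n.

Repeated division with remainder:
  n**4 + 3n**3 + 3n**2 − 48n − 304 = (n + 3)(n**3 + 10n − 57) + (−7n**2 − 21n − 133)
  n**3 + 10n − 57 = (−(1/7)n + 3/7)(−7n**2 − 21n − 133) + (0)
Last nonzero remainder: −7n**2 − 21n − 133. Dividing through by −7 gives the monic gcd n**2 + 3n + 19.

19 + 3n + n**2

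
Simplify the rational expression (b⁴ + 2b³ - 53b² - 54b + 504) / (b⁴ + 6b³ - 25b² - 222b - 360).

(b² + 4b - 21)/(b² + 8b + 15)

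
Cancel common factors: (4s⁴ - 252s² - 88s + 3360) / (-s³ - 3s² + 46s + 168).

(-4s² - 4s + 80)/(s + 4)

By polynomial division,
  4s⁴ - 252s² - 88s + 3360 = (-4s + 12)(-s³ - 3s² + 46s + 168) + (-32s² + 32s + 1344)
  -s³ - 3s² + 46s + 168 = ((1/32)s + 1/8)(-32s² + 32s + 1344) + (0)
Last nonzero remainder: -32s² + 32s + 1344. Dividing through by -32 gives the monic gcd s² - s - 42.
Cancel s² - s - 42 from numerator and denominator to get the reduced form.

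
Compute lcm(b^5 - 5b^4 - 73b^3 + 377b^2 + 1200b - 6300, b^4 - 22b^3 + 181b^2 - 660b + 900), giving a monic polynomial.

b^6 - 10b^5 - 48b^4 + 742b^3 - 685b^2 - 12300b + 31500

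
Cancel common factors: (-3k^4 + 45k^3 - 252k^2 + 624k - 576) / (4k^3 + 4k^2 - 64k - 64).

(-3k^3 + 33k^2 - 120k + 144)/(4k^2 + 20k + 16)

Apply the Euclidean algorithm:
  -3k^4 + 45k^3 - 252k^2 + 624k - 576 = (-(3/4)k + 12)(4k^3 + 4k^2 - 64k - 64) + (-348k^2 + 1344k + 192)
  4k^3 + 4k^2 - 64k - 64 = (-(1/87)k - 47/841)(-348k^2 + 1344k + 192) + ((11200/841)k - 44800/841)
  -348k^2 + 1344k + 192 = (-(73167/2800)k - 2523/700)((11200/841)k - 44800/841) + (0)
Last nonzero remainder: (11200/841)k - 44800/841. Dividing through by 11200/841 gives the monic gcd k - 4.
Cancel k - 4 from numerator and denominator to get the reduced form.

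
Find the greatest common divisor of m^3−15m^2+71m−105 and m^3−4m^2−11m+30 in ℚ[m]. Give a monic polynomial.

m−5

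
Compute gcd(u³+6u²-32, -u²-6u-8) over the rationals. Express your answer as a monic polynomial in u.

u+4

Euclidean algorithm in ℚ[u]:
  u³+6u²-32 = (-u)(-u²-6u-8) + (-8u-32)
  -u²-6u-8 = ((1/8)u+1/4)(-8u-32) + (0)
Last nonzero remainder: -8u-32. Dividing through by -8 gives the monic gcd u+4.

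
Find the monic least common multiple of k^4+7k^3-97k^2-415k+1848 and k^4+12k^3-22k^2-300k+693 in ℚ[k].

Apply the Euclidean algorithm:
  k^4+7k^3-97k^2-415k+1848 = (k^4+12k^3-22k^2-300k+693) + (-5k^3-75k^2-115k+1155)
  k^4+12k^3-22k^2-300k+693 = (-(1/5)k+3/5)(-5k^3-75k^2-115k+1155) + (0)
Last nonzero remainder: -5k^3-75k^2-115k+1155. Dividing through by -5 gives the monic gcd k^3+15k^2+23k-231.
Then lcm(f, g) = f·g / gcd(f, g); expanding and making the result monic gives the answer.

k^5+4k^4-118k^3-124k^2+3093k-5544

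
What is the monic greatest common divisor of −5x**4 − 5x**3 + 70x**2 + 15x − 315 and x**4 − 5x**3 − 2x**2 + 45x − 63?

x**3 − 2x**2 − 8x + 21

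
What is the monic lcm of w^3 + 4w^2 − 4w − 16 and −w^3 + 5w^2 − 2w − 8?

w^5 + w^4 − 20w^3 − 20w^2 + 64w + 64

Repeated division with remainder:
  w^3 + 4w^2 − 4w − 16 = (−1)(−w^3 + 5w^2 − 2w − 8) + (9w^2 − 6w − 24)
  −w^3 + 5w^2 − 2w − 8 = (−(1/9)w + 13/27)(9w^2 − 6w − 24) + (−(16/9)w + 32/9)
  9w^2 − 6w − 24 = (−(81/16)w − 27/4)(−(16/9)w + 32/9) + (0)
Last nonzero remainder: −(16/9)w + 32/9. Dividing through by −16/9 gives the monic gcd w − 2.
Then lcm(f, g) = f·g / gcd(f, g); expanding and making the result monic gives the answer.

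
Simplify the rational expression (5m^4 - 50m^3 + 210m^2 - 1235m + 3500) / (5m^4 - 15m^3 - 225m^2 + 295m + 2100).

(m^2 + m + 25)/(m^2 + 8m + 15)

By polynomial division,
  5m^4 - 50m^3 + 210m^2 - 1235m + 3500 = (5m^4 - 15m^3 - 225m^2 + 295m + 2100) + (-35m^3 + 435m^2 - 1530m + 1400)
  5m^4 - 15m^3 - 225m^2 + 295m + 2100 = (-(1/7)m - 66/49)(-35m^3 + 435m^2 - 1530m + 1400) + ((6975/49)m^2 - (76725/49)m + 27900/7)
  -35m^3 + 435m^2 - 1530m + 1400 = (-(343/1395)m + 98/279)((6975/49)m^2 - (76725/49)m + 27900/7) + (0)
Last nonzero remainder: (6975/49)m^2 - (76725/49)m + 27900/7. Dividing through by 6975/49 gives the monic gcd m^2 - 11m + 28.
Cancel m^2 - 11m + 28 from numerator and denominator to get the reduced form.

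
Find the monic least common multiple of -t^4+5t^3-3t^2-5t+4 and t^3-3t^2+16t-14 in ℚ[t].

t^6-7t^5+27t^4-71t^3+28t^2+78t-56

Repeated division with remainder:
  -t^4+5t^3-3t^2-5t+4 = (-t+2)(t^3-3t^2+16t-14) + (19t^2-51t+32)
  t^3-3t^2+16t-14 = ((1/19)t-6/361)(19t^2-51t+32) + ((4862/361)t-4862/361)
  19t^2-51t+32 = ((6859/4862)t-5776/2431)((4862/361)t-4862/361) + (0)
Last nonzero remainder: (4862/361)t-4862/361. Dividing through by 4862/361 gives the monic gcd t-1.
Then lcm(f, g) = f·g / gcd(f, g); expanding and making the result monic gives the answer.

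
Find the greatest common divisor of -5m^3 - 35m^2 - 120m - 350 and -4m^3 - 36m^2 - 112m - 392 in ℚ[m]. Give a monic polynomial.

Euclidean algorithm in ℚ[m]:
  -5m^3 - 35m^2 - 120m - 350 = (5/4)(-4m^3 - 36m^2 - 112m - 392) + (10m^2 + 20m + 140)
  -4m^3 - 36m^2 - 112m - 392 = (-(2/5)m - 14/5)(10m^2 + 20m + 140) + (0)
Last nonzero remainder: 10m^2 + 20m + 140. Dividing through by 10 gives the monic gcd m^2 + 2m + 14.

m^2 + 2m + 14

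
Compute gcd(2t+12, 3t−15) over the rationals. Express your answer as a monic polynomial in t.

Repeated division with remainder:
  2t+12 = (2/3)(3t−15) + (22)
  3t−15 = ((3/22)t−15/22)(22) + (0)
The last nonzero remainder is the constant 22, so the polynomials are coprime and gcd = 1.

1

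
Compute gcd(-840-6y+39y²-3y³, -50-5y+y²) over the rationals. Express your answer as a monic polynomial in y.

Repeated division with remainder:
  -3y³+39y²-6y-840 = (-3y+24)(y²-5y-50) + (-36y+360)
  y²-5y-50 = (-(1/36)y-5/36)(-36y+360) + (0)
Last nonzero remainder: -36y+360. Dividing through by -36 gives the monic gcd y-10.

-10+y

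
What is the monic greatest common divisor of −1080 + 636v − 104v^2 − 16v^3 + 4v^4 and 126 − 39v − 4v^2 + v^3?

Apply the Euclidean algorithm:
  4v^4 − 16v^3 − 104v^2 + 636v − 1080 = (4v)(v^3 − 4v^2 − 39v + 126) + (52v^2 + 132v − 1080)
  v^3 − 4v^2 − 39v + 126 = ((1/52)v − 85/676)(52v^2 + 132v − 1080) + (−(276/169)v − 1656/169)
  52v^2 + 132v − 1080 = (−(2197/69)v + 2535/23)(−(276/169)v − 1656/169) + (0)
Last nonzero remainder: −(276/169)v − 1656/169. Dividing through by −276/169 gives the monic gcd v + 6.

6 + v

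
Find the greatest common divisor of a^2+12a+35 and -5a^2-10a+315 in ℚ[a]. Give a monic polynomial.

1

Euclidean algorithm in ℚ[a]:
  a^2+12a+35 = (-1/5)(-5a^2-10a+315) + (10a+98)
  -5a^2-10a+315 = (-(1/2)a+39/10)(10a+98) + (-336/5)
  10a+98 = (-(25/168)a-35/24)(-336/5) + (0)
The last nonzero remainder is the constant -336/5, so the polynomials are coprime and gcd = 1.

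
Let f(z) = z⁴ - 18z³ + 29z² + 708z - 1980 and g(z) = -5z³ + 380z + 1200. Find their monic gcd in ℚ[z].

Repeated division with remainder:
  z⁴ - 18z³ + 29z² + 708z - 1980 = (-(1/5)z + 18/5)(-5z³ + 380z + 1200) + (105z² - 420z - 6300)
  -5z³ + 380z + 1200 = (-(1/21)z - 4/21)(105z² - 420z - 6300) + (0)
Last nonzero remainder: 105z² - 420z - 6300. Dividing through by 105 gives the monic gcd z² - 4z - 60.

z² - 4z - 60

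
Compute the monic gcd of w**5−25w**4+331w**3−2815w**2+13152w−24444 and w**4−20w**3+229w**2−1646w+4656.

w**3−12w**2+133w−582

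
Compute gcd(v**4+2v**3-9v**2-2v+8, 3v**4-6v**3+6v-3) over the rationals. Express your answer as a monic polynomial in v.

Apply the Euclidean algorithm:
  v**4+2v**3-9v**2-2v+8 = (1/3)(3v**4-6v**3+6v-3) + (4v**3-9v**2-4v+9)
  3v**4-6v**3+6v-3 = ((3/4)v+3/16)(4v**3-9v**2-4v+9) + ((75/16)v**2-75/16)
  4v**3-9v**2-4v+9 = ((64/75)v-48/25)((75/16)v**2-75/16) + (0)
Last nonzero remainder: (75/16)v**2-75/16. Dividing through by 75/16 gives the monic gcd v**2-1.

v**2-1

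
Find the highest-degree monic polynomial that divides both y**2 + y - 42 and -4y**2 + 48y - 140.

1

Euclidean algorithm in ℚ[y]:
  y**2 + y - 42 = (-1/4)(-4y**2 + 48y - 140) + (13y - 77)
  -4y**2 + 48y - 140 = (-(4/13)y + 316/169)(13y - 77) + (672/169)
  13y - 77 = ((2197/672)y - 1859/96)(672/169) + (0)
The last nonzero remainder is the constant 672/169, so the polynomials are coprime and gcd = 1.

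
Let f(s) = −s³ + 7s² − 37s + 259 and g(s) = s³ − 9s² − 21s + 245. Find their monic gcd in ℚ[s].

s − 7

Apply the Euclidean algorithm:
  −s³ + 7s² − 37s + 259 = (−1)(s³ − 9s² − 21s + 245) + (−2s² − 58s + 504)
  s³ − 9s² − 21s + 245 = (−(1/2)s + 19)(−2s² − 58s + 504) + (1333s − 9331)
  −2s² − 58s + 504 = (−(2/1333)s − 72/1333)(1333s − 9331) + (0)
Last nonzero remainder: 1333s − 9331. Dividing through by 1333 gives the monic gcd s − 7.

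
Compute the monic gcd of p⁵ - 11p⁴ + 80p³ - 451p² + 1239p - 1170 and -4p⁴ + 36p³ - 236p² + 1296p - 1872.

Repeated division with remainder:
  p⁵ - 11p⁴ + 80p³ - 451p² + 1239p - 1170 = (-(1/4)p + 1/2)(-4p⁴ + 36p³ - 236p² + 1296p - 1872) + (3p³ - 9p² + 123p - 234)
  -4p⁴ + 36p³ - 236p² + 1296p - 1872 = (-(4/3)p + 8)(3p³ - 9p² + 123p - 234) + (0)
Last nonzero remainder: 3p³ - 9p² + 123p - 234. Dividing through by 3 gives the monic gcd p³ - 3p² + 41p - 78.

p³ - 3p² + 41p - 78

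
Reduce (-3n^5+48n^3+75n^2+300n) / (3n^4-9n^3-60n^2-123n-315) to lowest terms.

(-n^3+n^2+20n)/(n^2-4n-21)

Euclidean algorithm in ℚ[n]:
  -3n^5+48n^3+75n^2+300n = (-n-3)(3n^4-9n^3-60n^2-123n-315) + (-39n^3-228n^2-384n-945)
  3n^4-9n^3-60n^2-123n-315 = (-(1/13)n+115/169)(-39n^3-228n^2-384n-945) + ((11088/169)n^2+(11088/169)n+55440/169)
  -39n^3-228n^2-384n-945 = (-(2197/3696)n-507/176)((11088/169)n^2+(11088/169)n+55440/169) + (0)
Last nonzero remainder: (11088/169)n^2+(11088/169)n+55440/169. Dividing through by 11088/169 gives the monic gcd n^2+n+5.
Cancel n^2+n+5 from numerator and denominator to get the reduced form.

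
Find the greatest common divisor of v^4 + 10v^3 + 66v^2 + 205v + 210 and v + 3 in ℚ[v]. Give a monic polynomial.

Euclidean algorithm in ℚ[v]:
  v^4 + 10v^3 + 66v^2 + 205v + 210 = (v^3 + 7v^2 + 45v + 70)(v + 3) + (0)
The last nonzero remainder v + 3 is already monic.

v + 3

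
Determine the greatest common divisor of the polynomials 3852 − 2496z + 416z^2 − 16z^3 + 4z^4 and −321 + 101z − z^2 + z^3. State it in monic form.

Repeated division with remainder:
  4z^4 − 16z^3 + 416z^2 − 2496z + 3852 = (4z − 12)(z^3 − z^2 + 101z − 321) + (0)
The last nonzero remainder z^3 − z^2 + 101z − 321 is already monic.

−321 + 101z − z^2 + z^3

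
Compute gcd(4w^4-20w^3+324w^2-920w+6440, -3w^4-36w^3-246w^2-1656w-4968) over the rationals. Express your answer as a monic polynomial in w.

w^2+46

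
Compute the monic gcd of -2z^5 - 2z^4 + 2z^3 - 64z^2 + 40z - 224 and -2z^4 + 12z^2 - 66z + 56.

By polynomial division,
  -2z^5 - 2z^4 + 2z^3 - 64z^2 + 40z - 224 = (z + 1)(-2z^4 + 12z^2 - 66z + 56) + (-10z^3 - 10z^2 + 50z - 280)
  -2z^4 + 12z^2 - 66z + 56 = ((1/5)z - 1/5)(-10z^3 - 10z^2 + 50z - 280) + (0)
Last nonzero remainder: -10z^3 - 10z^2 + 50z - 280. Dividing through by -10 gives the monic gcd z^3 + z^2 - 5z + 28.

z^3 + z^2 - 5z + 28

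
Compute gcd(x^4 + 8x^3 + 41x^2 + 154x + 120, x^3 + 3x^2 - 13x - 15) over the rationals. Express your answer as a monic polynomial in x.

x^2 + 6x + 5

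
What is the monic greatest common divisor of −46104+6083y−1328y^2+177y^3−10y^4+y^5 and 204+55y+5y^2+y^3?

51+y+y^2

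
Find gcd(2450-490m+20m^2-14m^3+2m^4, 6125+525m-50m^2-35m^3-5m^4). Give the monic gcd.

Apply the Euclidean algorithm:
  2m^4-14m^3+20m^2-490m+2450 = (-2/5)(-5m^4-35m^3-50m^2+525m+6125) + (-28m^3-280m+4900)
  -5m^4-35m^3-50m^2+525m+6125 = ((5/28)m+5/4)(-28m^3-280m+4900) + (0)
Last nonzero remainder: -28m^3-280m+4900. Dividing through by -28 gives the monic gcd m^3+10m-175.

-175+10m+m^3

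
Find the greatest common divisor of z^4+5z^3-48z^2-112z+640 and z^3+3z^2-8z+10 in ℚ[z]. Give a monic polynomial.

z+5

Repeated division with remainder:
  z^4+5z^3-48z^2-112z+640 = (z+2)(z^3+3z^2-8z+10) + (-46z^2-106z+620)
  z^3+3z^2-8z+10 = (-(1/46)z-8/529)(-46z^2-106z+620) + ((2050/529)z+10250/529)
  -46z^2-106z+620 = (-(12167/1025)z+32798/1025)((2050/529)z+10250/529) + (0)
Last nonzero remainder: (2050/529)z+10250/529. Dividing through by 2050/529 gives the monic gcd z+5.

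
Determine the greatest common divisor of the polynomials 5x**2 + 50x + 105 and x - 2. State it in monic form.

1

Repeated division with remainder:
  5x**2 + 50x + 105 = (5x + 60)(x - 2) + (225)
  x - 2 = ((1/225)x - 2/225)(225) + (0)
The last nonzero remainder is the constant 225, so the polynomials are coprime and gcd = 1.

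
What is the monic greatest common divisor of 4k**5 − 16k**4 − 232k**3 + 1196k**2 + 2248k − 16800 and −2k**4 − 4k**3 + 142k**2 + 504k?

Apply the Euclidean algorithm:
  4k**5 − 16k**4 − 232k**3 + 1196k**2 + 2248k − 16800 = (−2k + 12)(−2k**4 − 4k**3 + 142k**2 + 504k) + (100k**3 + 500k**2 − 3800k − 16800)
  −2k**4 − 4k**3 + 142k**2 + 504k = (−(1/50)k + 3/50)(100k**3 + 500k**2 − 3800k − 16800) + (36k**2 + 396k + 1008)
  100k**3 + 500k**2 − 3800k − 16800 = ((25/9)k − 50/3)(36k**2 + 396k + 1008) + (0)
Last nonzero remainder: 36k**2 + 396k + 1008. Dividing through by 36 gives the monic gcd k**2 + 11k + 28.

k**2 + 11k + 28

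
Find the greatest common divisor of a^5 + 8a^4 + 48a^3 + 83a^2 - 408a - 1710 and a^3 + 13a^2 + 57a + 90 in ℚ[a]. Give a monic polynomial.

a^2 + 7a + 15

Euclidean algorithm in ℚ[a]:
  a^5 + 8a^4 + 48a^3 + 83a^2 - 408a - 1710 = (a^2 - 5a + 56)(a^3 + 13a^2 + 57a + 90) + (-450a^2 - 3150a - 6750)
  a^3 + 13a^2 + 57a + 90 = (-(1/450)a - 1/75)(-450a^2 - 3150a - 6750) + (0)
Last nonzero remainder: -450a^2 - 3150a - 6750. Dividing through by -450 gives the monic gcd a^2 + 7a + 15.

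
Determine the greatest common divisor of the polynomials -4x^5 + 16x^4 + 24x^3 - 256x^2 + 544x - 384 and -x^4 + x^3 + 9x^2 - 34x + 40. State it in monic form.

Repeated division with remainder:
  -4x^5 + 16x^4 + 24x^3 - 256x^2 + 544x - 384 = (4x - 12)(-x^4 + x^3 + 9x^2 - 34x + 40) + (-12x^2 - 24x + 96)
  -x^4 + x^3 + 9x^2 - 34x + 40 = ((1/12)x^2 - (1/4)x + 5/12)(-12x^2 - 24x + 96) + (0)
Last nonzero remainder: -12x^2 - 24x + 96. Dividing through by -12 gives the monic gcd x^2 + 2x - 8.

x^2 + 2x - 8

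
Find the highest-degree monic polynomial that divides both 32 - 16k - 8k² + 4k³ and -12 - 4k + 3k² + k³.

-4 + k²

Repeated division with remainder:
  4k³ - 8k² - 16k + 32 = (4)(k³ + 3k² - 4k - 12) + (-20k² + 80)
  k³ + 3k² - 4k - 12 = (-(1/20)k - 3/20)(-20k² + 80) + (0)
Last nonzero remainder: -20k² + 80. Dividing through by -20 gives the monic gcd k² - 4.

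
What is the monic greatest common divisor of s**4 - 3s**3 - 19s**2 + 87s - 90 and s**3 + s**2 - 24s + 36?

By polynomial division,
  s**4 - 3s**3 - 19s**2 + 87s - 90 = (s - 4)(s**3 + s**2 - 24s + 36) + (9s**2 - 45s + 54)
  s**3 + s**2 - 24s + 36 = ((1/9)s + 2/3)(9s**2 - 45s + 54) + (0)
Last nonzero remainder: 9s**2 - 45s + 54. Dividing through by 9 gives the monic gcd s**2 - 5s + 6.

s**2 - 5s + 6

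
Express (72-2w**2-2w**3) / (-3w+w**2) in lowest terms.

(-24-8w-2w**2)/(w)

Apply the Euclidean algorithm:
  -2w**3-2w**2+72 = (-2w-8)(w**2-3w) + (-24w+72)
  w**2-3w = (-(1/24)w)(-24w+72) + (0)
Last nonzero remainder: -24w+72. Dividing through by -24 gives the monic gcd w-3.
Cancel w-3 from numerator and denominator to get the reduced form.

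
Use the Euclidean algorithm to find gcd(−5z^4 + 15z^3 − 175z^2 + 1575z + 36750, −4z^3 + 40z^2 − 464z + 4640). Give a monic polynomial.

z − 10

By polynomial division,
  −5z^4 + 15z^3 − 175z^2 + 1575z + 36750 = ((5/4)z + 35/4)(−4z^3 + 40z^2 − 464z + 4640) + (55z^2 − 165z − 3850)
  −4z^3 + 40z^2 − 464z + 4640 = (−(4/55)z + 28/55)(55z^2 − 165z − 3850) + (−660z + 6600)
  55z^2 − 165z − 3850 = (−(1/12)z − 7/12)(−660z + 6600) + (0)
Last nonzero remainder: −660z + 6600. Dividing through by −660 gives the monic gcd z − 10.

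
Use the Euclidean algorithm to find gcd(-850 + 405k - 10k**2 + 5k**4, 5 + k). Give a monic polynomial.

5 + k

Apply the Euclidean algorithm:
  5k**4 - 10k**2 + 405k - 850 = (5k**3 - 25k**2 + 115k - 170)(k + 5) + (0)
The last nonzero remainder k + 5 is already monic.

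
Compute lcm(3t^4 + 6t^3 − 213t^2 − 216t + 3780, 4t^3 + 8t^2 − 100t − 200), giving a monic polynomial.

t^6 + 9t^5 − 47t^4 − 549t^3 + 46t^2 + 8100t + 12600

Apply the Euclidean algorithm:
  3t^4 + 6t^3 − 213t^2 − 216t + 3780 = ((3/4)t)(4t^3 + 8t^2 − 100t − 200) + (−138t^2 − 66t + 3780)
  4t^3 + 8t^2 − 100t − 200 = (−(2/69)t − 70/1587)(−138t^2 − 66t + 3780) + ((3520/529)t − 17600/529)
  −138t^2 − 66t + 3780 = (−(36501/1760)t − 99981/880)((3520/529)t − 17600/529) + (0)
Last nonzero remainder: (3520/529)t − 17600/529. Dividing through by 3520/529 gives the monic gcd t − 5.
Then lcm(f, g) = f·g / gcd(f, g); expanding and making the result monic gives the answer.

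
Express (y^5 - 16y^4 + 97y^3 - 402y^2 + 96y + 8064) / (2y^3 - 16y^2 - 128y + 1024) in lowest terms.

(y^3 + 33y + 126)/(2y + 16)

Euclidean algorithm in ℚ[y]:
  y^5 - 16y^4 + 97y^3 - 402y^2 + 96y + 8064 = ((1/2)y^2 - 4y + 97/2)(2y^3 - 16y^2 - 128y + 1024) + (-650y^2 + 10400y - 41600)
  2y^3 - 16y^2 - 128y + 1024 = (-(1/325)y - 8/325)(-650y^2 + 10400y - 41600) + (0)
Last nonzero remainder: -650y^2 + 10400y - 41600. Dividing through by -650 gives the monic gcd y^2 - 16y + 64.
Cancel y^2 - 16y + 64 from numerator and denominator to get the reduced form.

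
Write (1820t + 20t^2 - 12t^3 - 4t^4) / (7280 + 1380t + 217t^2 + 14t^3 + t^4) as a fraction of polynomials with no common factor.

(28t - 4t^2)/(112 + 4t + t^2)

By polynomial division,
  -4t^4 - 12t^3 + 20t^2 + 1820t = (-4)(t^4 + 14t^3 + 217t^2 + 1380t + 7280) + (44t^3 + 888t^2 + 7340t + 29120)
  t^4 + 14t^3 + 217t^2 + 1380t + 7280 = ((1/44)t - 17/121)(44t^3 + 888t^2 + 7340t + 29120) + ((21168/121)t^2 + (211680/121)t + 1375920/121)
  44t^3 + 888t^2 + 7340t + 29120 = ((1331/5292)t + 484/189)((21168/121)t^2 + (211680/121)t + 1375920/121) + (0)
Last nonzero remainder: (21168/121)t^2 + (211680/121)t + 1375920/121. Dividing through by 21168/121 gives the monic gcd t^2 + 10t + 65.
Cancel t^2 + 10t + 65 from numerator and denominator to get the reduced form.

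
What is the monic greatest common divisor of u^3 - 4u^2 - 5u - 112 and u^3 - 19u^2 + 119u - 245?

u - 7

Repeated division with remainder:
  u^3 - 4u^2 - 5u - 112 = (u^3 - 19u^2 + 119u - 245) + (15u^2 - 124u + 133)
  u^3 - 19u^2 + 119u - 245 = ((1/15)u - 161/225)(15u^2 - 124u + 133) + ((4816/225)u - 33712/225)
  15u^2 - 124u + 133 = ((3375/4816)u - 4275/4816)((4816/225)u - 33712/225) + (0)
Last nonzero remainder: (4816/225)u - 33712/225. Dividing through by 4816/225 gives the monic gcd u - 7.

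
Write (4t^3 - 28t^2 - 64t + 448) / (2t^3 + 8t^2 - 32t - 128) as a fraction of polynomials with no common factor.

(2t - 14)/(t + 4)

By polynomial division,
  4t^3 - 28t^2 - 64t + 448 = (2)(2t^3 + 8t^2 - 32t - 128) + (-44t^2 + 704)
  2t^3 + 8t^2 - 32t - 128 = (-(1/22)t - 2/11)(-44t^2 + 704) + (0)
Last nonzero remainder: -44t^2 + 704. Dividing through by -44 gives the monic gcd t^2 - 16.
Cancel t^2 - 16 from numerator and denominator to get the reduced form.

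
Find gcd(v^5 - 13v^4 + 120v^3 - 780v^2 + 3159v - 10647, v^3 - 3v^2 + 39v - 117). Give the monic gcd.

v^2 + 39

Apply the Euclidean algorithm:
  v^5 - 13v^4 + 120v^3 - 780v^2 + 3159v - 10647 = (v^2 - 10v + 51)(v^3 - 3v^2 + 39v - 117) + (-120v^2 - 4680)
  v^3 - 3v^2 + 39v - 117 = (-(1/120)v + 1/40)(-120v^2 - 4680) + (0)
Last nonzero remainder: -120v^2 - 4680. Dividing through by -120 gives the monic gcd v^2 + 39.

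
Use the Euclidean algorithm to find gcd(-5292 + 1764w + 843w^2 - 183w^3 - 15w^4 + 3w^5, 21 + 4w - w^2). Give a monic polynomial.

-21 - 4w + w^2

By polynomial division,
  3w^5 - 15w^4 - 183w^3 + 843w^2 + 1764w - 5292 = (-3w^3 + 3w^2 + 132w - 252)(-w^2 + 4w + 21) + (0)
Last nonzero remainder: -w^2 + 4w + 21. Dividing through by -1 gives the monic gcd w^2 - 4w - 21.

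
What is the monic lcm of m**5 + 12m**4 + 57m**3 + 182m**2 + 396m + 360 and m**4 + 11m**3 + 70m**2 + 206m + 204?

By polynomial division,
  m**5 + 12m**4 + 57m**3 + 182m**2 + 396m + 360 = (m + 1)(m**4 + 11m**3 + 70m**2 + 206m + 204) + (-24m**3 - 94m**2 - 14m + 156)
  m**4 + 11m**3 + 70m**2 + 206m + 204 = (-(1/24)m - 85/288)(-24m**3 - 94m**2 - 14m + 156) + ((6001/144)m**2 + (30005/144)m + 6001/24)
  -24m**3 - 94m**2 - 14m + 156 = (-(3456/6001)m + 3744/6001)((6001/144)m**2 + (30005/144)m + 6001/24) + (0)
Last nonzero remainder: (6001/144)m**2 + (30005/144)m + 6001/24. Dividing through by 6001/144 gives the monic gcd m**2 + 5m + 6.
Then lcm(f, g) = f·g / gcd(f, g); expanding and making the result monic gives the answer.

m**7 + 18m**6 + 163m**5 + 932m**4 + 3426m**3 + 8924m**2 + 15624m + 12240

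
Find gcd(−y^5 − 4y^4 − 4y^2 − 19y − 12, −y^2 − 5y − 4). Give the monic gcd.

y^2 + 5y + 4

By polynomial division,
  −y^5 − 4y^4 − 4y^2 − 19y − 12 = (y^3 − y^2 + y + 3)(−y^2 − 5y − 4) + (0)
Last nonzero remainder: −y^2 − 5y − 4. Dividing through by −1 gives the monic gcd y^2 + 5y + 4.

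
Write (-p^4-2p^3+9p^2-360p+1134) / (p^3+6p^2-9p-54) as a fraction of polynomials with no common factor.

(-p^3-5p^2-6p-378)/(p^2+9p+18)

By polynomial division,
  -p^4-2p^3+9p^2-360p+1134 = (-p+4)(p^3+6p^2-9p-54) + (-24p^2-378p+1350)
  p^3+6p^2-9p-54 = (-(1/24)p+13/32)(-24p^2-378p+1350) + ((3213/16)p-9639/16)
  -24p^2-378p+1350 = (-(128/1071)p-800/357)((3213/16)p-9639/16) + (0)
Last nonzero remainder: (3213/16)p-9639/16. Dividing through by 3213/16 gives the monic gcd p-3.
Cancel p-3 from numerator and denominator to get the reduced form.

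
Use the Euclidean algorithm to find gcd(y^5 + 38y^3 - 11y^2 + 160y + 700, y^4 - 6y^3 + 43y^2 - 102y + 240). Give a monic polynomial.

y^2 - 3y + 10

Euclidean algorithm in ℚ[y]:
  y^5 + 38y^3 - 11y^2 + 160y + 700 = (y + 6)(y^4 - 6y^3 + 43y^2 - 102y + 240) + (31y^3 - 167y^2 + 532y - 740)
  y^4 - 6y^3 + 43y^2 - 102y + 240 = ((1/31)y - 19/961)(31y^3 - 167y^2 + 532y - 740) + ((21658/961)y^2 - (64974/961)y + 216580/961)
  31y^3 - 167y^2 + 532y - 740 = ((29791/21658)y - 35557/10829)((21658/961)y^2 - (64974/961)y + 216580/961) + (0)
Last nonzero remainder: (21658/961)y^2 - (64974/961)y + 216580/961. Dividing through by 21658/961 gives the monic gcd y^2 - 3y + 10.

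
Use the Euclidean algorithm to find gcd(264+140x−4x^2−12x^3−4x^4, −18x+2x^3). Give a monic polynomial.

Euclidean algorithm in ℚ[x]:
  −4x^4−12x^3−4x^2+140x+264 = (−2x−6)(2x^3−18x) + (−40x^2+32x+264)
  2x^3−18x = (−(1/20)x−1/25)(−40x^2+32x+264) + (−(88/25)x+264/25)
  −40x^2+32x+264 = ((125/11)x+25)(−(88/25)x+264/25) + (0)
Last nonzero remainder: −(88/25)x+264/25. Dividing through by −88/25 gives the monic gcd x−3.

−3+x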